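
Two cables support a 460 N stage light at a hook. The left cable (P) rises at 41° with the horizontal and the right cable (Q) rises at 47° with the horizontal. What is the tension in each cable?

ΣF_x = 0: −T_P·cos41° + T_Q·cos47° = 0 → T_Q = 1.10661·T_P.
ΣF_y = 0: T_P·sin41° + T_Q·sin47° = 460.
Substitute: T_P·(0.656059 + 1.10661·0.731354) = 460 → T_P = 313.911 ≈ 313.9 N.
Then T_Q = 1.10661 × 313.911 = 347.4 N.

T_P = 313.9 N, T_Q = 347.4 N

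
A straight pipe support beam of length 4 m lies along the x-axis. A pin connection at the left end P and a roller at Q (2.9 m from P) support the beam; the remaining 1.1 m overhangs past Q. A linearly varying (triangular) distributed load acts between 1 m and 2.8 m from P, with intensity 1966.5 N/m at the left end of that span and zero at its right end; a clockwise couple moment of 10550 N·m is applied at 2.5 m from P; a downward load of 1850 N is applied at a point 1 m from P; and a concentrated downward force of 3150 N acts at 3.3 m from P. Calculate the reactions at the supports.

P_x = 0, P_y = -2067 N, Q_y = 8837 N

Resultant of the triangular load: ½ × 1966.5 × 1.8 = 1769.85 N, acting at 1.6 m from P (one-third of the span from the peak).
Taking moments about P: Q_y·2.9 − (½·1966.5·1.8)·1.6 − 10550 − 1850·1 − 3150·3.3 = 0 → Q_y = 25626.76/2.9 = 8836.81 ≈ 8837 N.
ΣF_y = 0: P_y + 8836.81 − ½·1966.5·1.8 − 1850 − 3150 = 0 → P_y = -2067 N.
ΣF_x = 0: no horizontal applied forces, so P_x = 0.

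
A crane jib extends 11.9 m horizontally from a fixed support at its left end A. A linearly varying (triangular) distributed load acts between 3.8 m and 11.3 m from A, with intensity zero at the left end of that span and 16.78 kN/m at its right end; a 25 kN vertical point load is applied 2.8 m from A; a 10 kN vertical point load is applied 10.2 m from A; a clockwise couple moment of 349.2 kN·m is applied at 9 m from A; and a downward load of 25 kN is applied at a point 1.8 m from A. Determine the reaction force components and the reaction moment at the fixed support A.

Resultant of the triangular load: ½ × 16.78 × 7.5 = 62.925 kN, acting at 8.8 m from A (one-third of the span from the peak).
ΣF_x = 0: A_x = 0.
ΣF_y = 0: A_y − ½·16.78·7.5 − 25 − 10 − 25 = 0 → A_y = 122.9 kN.
ΣM about A: M_A − (½·16.78·7.5)·8.8 − 25·2.8 − 10·10.2 − 349.2 − 25·1.8 = 0 → M_A = 1120 kN·m.

A_x = 0, A_y = 122.9 kN, M_A = 1120 kN·m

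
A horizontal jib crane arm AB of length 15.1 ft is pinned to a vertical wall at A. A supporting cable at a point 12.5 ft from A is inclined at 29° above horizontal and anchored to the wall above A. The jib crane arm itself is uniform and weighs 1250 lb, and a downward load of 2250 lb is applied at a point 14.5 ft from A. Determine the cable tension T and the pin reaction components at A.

ΣM about A: T·sin29°·12.5 − 1250·7.55 − 2250·14.5 = 0 → T = 42062.5/(12.5·0.48481) = 6940.86 ≈ 6941 lb.
ΣF_x = 0: A_x − T·cos29° = 0 → A_x = 6940.86 × 0.87462 = 6071 lb.
ΣF_y = 0: A_y + T·sin29° − 1250 − 2250 = 0 → A_y = 3500 − 6940.86 × 0.48481 = 135.0 lb.

T = 6941 lb, A_x = 6071 lb, A_y = 135.0 lb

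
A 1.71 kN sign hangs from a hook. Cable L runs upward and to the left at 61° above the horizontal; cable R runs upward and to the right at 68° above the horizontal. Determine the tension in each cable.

ΣF_x = 0: −T_L·cos61° + T_R·cos68° = 0 → T_R = 1.29418·T_L.
ΣF_y = 0: T_L·sin61° + T_R·sin68° = 1.71.
Substitute: T_L·(0.87462 + 1.29418·0.927184) = 1.71 → T_L = 0.82427 ≈ 0.8243 kN.
Then T_R = 1.29418 × 0.82427 = 1.067 kN.

T_L = 0.8243 kN, T_R = 1.067 kN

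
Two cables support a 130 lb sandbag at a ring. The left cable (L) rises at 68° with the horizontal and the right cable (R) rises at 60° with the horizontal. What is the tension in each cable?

ΣF_x = 0: −T_L·cos68° + T_R·cos60° = 0 → T_R = 0.749213·T_L.
ΣF_y = 0: T_L·sin68° + T_R·sin60° = 130.
Substitute: T_L·(0.927184 + 0.749213·0.866025) = 130 → T_L = 82.4862 ≈ 82.49 lb.
Then T_R = 0.749213 × 82.4862 = 61.80 lb.

T_L = 82.49 lb, T_R = 61.80 lb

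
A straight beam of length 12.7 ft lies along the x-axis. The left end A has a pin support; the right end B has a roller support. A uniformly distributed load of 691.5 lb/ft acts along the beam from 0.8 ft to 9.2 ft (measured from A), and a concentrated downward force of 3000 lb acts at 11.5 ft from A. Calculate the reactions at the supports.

A_x = 0, A_y = 3805 lb, B_y = 5003 lb

Resultant of the distributed load: 691.5 × 8.4 = 5808.6 lb at 5 ft from A.
ΣM about A: B_y·12.7 − (691.5·8.4)·5 − 3000·11.5 = 0 → B_y = 63543/12.7 = 5003.39 ≈ 5003 lb.
ΣF_y = 0: A_y + 5003.39 − 691.5·8.4 − 3000 = 0 → A_y = 3805 lb.
ΣF_x = 0: no horizontal applied forces, so A_x = 0.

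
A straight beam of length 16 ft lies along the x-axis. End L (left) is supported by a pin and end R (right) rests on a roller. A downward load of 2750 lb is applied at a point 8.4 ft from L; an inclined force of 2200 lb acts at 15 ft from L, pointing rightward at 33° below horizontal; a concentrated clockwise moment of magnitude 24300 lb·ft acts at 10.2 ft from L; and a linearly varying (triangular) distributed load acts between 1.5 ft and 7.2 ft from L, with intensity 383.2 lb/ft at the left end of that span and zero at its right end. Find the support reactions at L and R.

Resultant of the triangular load: ½ × 383.2 × 5.7 = 1092.12 lb, acting at 3.4 ft from L (one-third of the span from the peak).
Moments about L: R_y·16 − 2750·8.4 − 2200·sin33°·15 − 24300 − (½·383.2·5.7)·3.4 = 0 → R_y = 69086.3/16 = 4317.89 ≈ 4318 lb.
ΣF_y = 0: L_y + 4317.89 − 2750 − 2200·sin33° − ½·383.2·5.7 = 0 → L_y = 722.4 lb.
ΣF_x = 0: L_x + 2200·cos33° = 0 → L_x = -1845 lb.

L_x = -1845 lb, L_y = 722.4 lb, R_y = 4318 lb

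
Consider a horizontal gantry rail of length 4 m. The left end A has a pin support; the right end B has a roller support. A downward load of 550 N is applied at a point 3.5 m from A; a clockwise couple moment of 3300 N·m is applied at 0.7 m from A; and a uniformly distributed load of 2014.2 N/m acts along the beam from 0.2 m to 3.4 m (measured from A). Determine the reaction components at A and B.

A_x = 0, A_y = 2789 N, B_y = 4207 N

Resultant of the distributed load: 2014.2 × 3.2 = 6445.44 N at 1.8 m from A.
Moments about A: B_y·4 − 550·3.5 − 3300 − (2014.2·3.2)·1.8 = 0 → B_y = 16826.792/4 = 4206.7 ≈ 4207 N.
ΣF_y = 0: A_y + 4206.7 − 550 − 2014.2·3.2 = 0 → A_y = 2789 N.
ΣF_x = 0: no horizontal applied forces, so A_x = 0.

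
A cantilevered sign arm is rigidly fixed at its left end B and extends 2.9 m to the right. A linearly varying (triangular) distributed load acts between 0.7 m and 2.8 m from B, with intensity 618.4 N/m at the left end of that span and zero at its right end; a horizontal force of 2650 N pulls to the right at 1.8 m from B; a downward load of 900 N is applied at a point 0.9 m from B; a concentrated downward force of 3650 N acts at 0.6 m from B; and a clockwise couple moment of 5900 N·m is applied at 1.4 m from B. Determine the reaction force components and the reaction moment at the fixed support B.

Resultant of the triangular load: ½ × 618.4 × 2.1 = 649.32 N, acting at 1.4 m from B (one-third of the span from the peak).
ΣF_x = 0: B_x + 2650 = 0 → B_x = -2650 N.
ΣF_y = 0: B_y − ½·618.4·2.1 − 900 − 3650 = 0 → B_y = 5199 N.
ΣM about B: M_B − (½·618.4·2.1)·1.4 − 900·0.9 − 3650·0.6 − 5900 = 0 → M_B = 9809 N·m.

B_x = -2650 N, B_y = 5199 N, M_B = 9809 N·m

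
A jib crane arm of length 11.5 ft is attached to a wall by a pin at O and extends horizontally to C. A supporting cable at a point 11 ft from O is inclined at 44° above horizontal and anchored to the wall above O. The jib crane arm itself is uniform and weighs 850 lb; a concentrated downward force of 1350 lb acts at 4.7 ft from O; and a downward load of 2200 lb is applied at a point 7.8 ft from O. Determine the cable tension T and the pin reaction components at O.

T = 3716 lb, O_x = 2673 lb, O_y = 1819 lb

ΣM about O: T·sin44°·11 − 850·5.75 − 1350·4.7 − 2200·7.8 = 0 → T = 28392.5/(11·0.694658) = 3715.69 ≈ 3716 lb.
ΣF_x = 0: O_x − T·cos44° = 0 → O_x = 3715.69 × 0.71934 = 2673 lb.
ΣF_y = 0: O_y + T·sin44° − 850 − 1350 − 2200 = 0 → O_y = 4400 − 3715.69 × 0.694658 = 1819 lb.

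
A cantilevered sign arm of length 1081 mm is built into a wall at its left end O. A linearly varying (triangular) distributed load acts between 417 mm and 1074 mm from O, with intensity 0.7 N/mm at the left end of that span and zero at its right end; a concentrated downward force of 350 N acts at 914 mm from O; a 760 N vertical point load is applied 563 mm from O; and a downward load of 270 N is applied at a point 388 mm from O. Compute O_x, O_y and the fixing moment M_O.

O_x = 0, O_y = 1610 N, M_O = 998800 N·mm

Resultant of the triangular load: ½ × 0.7 × 657 = 229.95 N, acting at 636 mm from O (one-third of the span from the peak).
ΣF_x = 0: O_x = 0.
ΣF_y = 0: O_y − ½·0.7·657 − 350 − 760 − 270 = 0 → O_y = 1610 N.
ΣM about O: M_O − (½·0.7·657)·636 − 350·914 − 760·563 − 270·388 = 0 → M_O = 998800 N·mm.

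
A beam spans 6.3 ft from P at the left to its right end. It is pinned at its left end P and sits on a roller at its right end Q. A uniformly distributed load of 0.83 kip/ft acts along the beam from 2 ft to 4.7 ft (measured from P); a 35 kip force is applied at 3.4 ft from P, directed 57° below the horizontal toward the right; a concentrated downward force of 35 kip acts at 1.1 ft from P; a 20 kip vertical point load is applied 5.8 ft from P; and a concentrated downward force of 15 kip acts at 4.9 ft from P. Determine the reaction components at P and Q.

P_x = -19.06 kip, P_y = 48.37 kip, Q_y = 53.22 kip

Resultant of the distributed load: 0.83 × 2.7 = 2.241 kip at 3.35 ft from P.
Moments about P: Q_y·6.3 − (0.83·2.7)·3.35 − 35·sin57°·3.4 − 35·1.1 − 20·5.8 − 15·4.9 = 0 → Q_y = 335.309/6.3 = 53.2237 ≈ 53.22 kip.
ΣF_y = 0: P_y + 53.2237 − 0.83·2.7 − 35·sin57° − 35 − 20 − 15 = 0 → P_y = 48.37 kip.
ΣF_x = 0: P_x + 35·cos57° = 0 → P_x = -19.06 kip.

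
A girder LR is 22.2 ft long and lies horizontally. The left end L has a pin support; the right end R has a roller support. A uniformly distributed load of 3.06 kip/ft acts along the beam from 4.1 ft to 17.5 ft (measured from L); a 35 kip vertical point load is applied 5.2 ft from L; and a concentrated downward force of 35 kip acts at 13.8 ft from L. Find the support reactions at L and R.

Resultant of the distributed load: 3.06 × 13.4 = 41.004 kip at 10.8 ft from L.
Taking moments about L: R_y·22.2 − (3.06·13.4)·10.8 − 35·5.2 − 35·13.8 = 0 → R_y = 1107.8432/22.2 = 49.9028 ≈ 49.90 kip.
ΣF_y = 0: L_y + 49.9028 − 3.06·13.4 − 35 − 35 = 0 → L_y = 61.10 kip.
ΣF_x = 0: no horizontal applied forces, so L_x = 0.

L_x = 0, L_y = 61.10 kip, R_y = 49.90 kip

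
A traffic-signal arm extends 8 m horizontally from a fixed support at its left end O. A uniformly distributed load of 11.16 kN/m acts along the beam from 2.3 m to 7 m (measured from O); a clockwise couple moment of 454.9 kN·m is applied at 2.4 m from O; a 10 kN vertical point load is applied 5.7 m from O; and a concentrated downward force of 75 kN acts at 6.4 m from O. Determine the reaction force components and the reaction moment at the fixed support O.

Resultant of the distributed load: 11.16 × 4.7 = 52.452 kN at 4.65 m from O.
ΣF_x = 0: O_x = 0.
ΣF_y = 0: O_y − 11.16·4.7 − 10 − 75 = 0 → O_y = 137.5 kN.
ΣM about O: M_O − (11.16·4.7)·4.65 − 454.9 − 10·5.7 − 75·6.4 = 0 → M_O = 1236 kN·m.

O_x = 0, O_y = 137.5 kN, M_O = 1236 kN·m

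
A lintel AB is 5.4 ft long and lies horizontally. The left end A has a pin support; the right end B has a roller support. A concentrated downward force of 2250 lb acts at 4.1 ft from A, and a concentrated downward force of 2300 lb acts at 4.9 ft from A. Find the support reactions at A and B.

A_x = 0, A_y = 754.6 lb, B_y = 3795 lb

ΣM about A: B_y·5.4 − 2250·4.1 − 2300·4.9 = 0 → B_y = 20495/5.4 = 3795.37 ≈ 3795 lb.
ΣF_y = 0: A_y + 3795.37 − 2250 − 2300 = 0 → A_y = 754.6 lb.
ΣF_x = 0: no horizontal applied forces, so A_x = 0.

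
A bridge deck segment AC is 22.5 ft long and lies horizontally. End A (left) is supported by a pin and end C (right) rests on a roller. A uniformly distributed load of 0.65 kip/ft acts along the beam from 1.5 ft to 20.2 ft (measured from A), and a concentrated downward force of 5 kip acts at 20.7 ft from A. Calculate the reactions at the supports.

A_x = 0, A_y = 6.694 kip, C_y = 10.46 kip

Resultant of the distributed load: 0.65 × 18.7 = 12.155 kip at 10.85 ft from A.
ΣM about A: C_y·22.5 − (0.65·18.7)·10.85 − 5·20.7 = 0 → C_y = 235.38175/22.5 = 10.4614 ≈ 10.46 kip.
ΣF_y = 0: A_y + 10.4614 − 0.65·18.7 − 5 = 0 → A_y = 6.694 kip.
ΣF_x = 0: no horizontal applied forces, so A_x = 0.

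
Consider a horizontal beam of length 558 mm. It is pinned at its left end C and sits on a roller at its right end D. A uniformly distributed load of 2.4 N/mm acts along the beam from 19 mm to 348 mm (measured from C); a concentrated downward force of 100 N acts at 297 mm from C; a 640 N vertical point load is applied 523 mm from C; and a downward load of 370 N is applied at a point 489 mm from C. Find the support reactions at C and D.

Resultant of the distributed load: 2.4 × 329 = 789.6 N at 183.5 mm from C.
Taking moments about C: D_y·558 − (2.4·329)·183.5 − 100·297 − 640·523 − 370·489 = 0 → D_y = 690241.6/558 = 1236.99 ≈ 1237 N.
ΣF_y = 0: C_y + 1236.99 − 2.4·329 − 100 − 640 − 370 = 0 → C_y = 662.6 N.
ΣF_x = 0: no horizontal applied forces, so C_x = 0.

C_x = 0, C_y = 662.6 N, D_y = 1237 N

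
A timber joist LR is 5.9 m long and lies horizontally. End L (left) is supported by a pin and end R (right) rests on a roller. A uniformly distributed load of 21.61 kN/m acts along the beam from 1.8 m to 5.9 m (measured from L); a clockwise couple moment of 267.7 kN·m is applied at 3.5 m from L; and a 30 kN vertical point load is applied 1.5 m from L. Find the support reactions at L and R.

Resultant of the distributed load: 21.61 × 4.1 = 88.601 kN at 3.85 m from L.
Moments about L: R_y·5.9 − (21.61·4.1)·3.85 − 267.7 − 30·1.5 = 0 → R_y = 653.81385/5.9 = 110.816 ≈ 110.8 kN.
ΣF_y = 0: L_y + 110.816 − 21.61·4.1 − 30 = 0 → L_y = 7.785 kN.
ΣF_x = 0: no horizontal applied forces, so L_x = 0.

L_x = 0, L_y = 7.785 kN, R_y = 110.8 kN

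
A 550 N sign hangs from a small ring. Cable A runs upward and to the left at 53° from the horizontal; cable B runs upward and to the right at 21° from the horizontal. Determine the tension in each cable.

T_A = 534.2 N, T_B = 344.3 N

ΣF_x = 0: −T_A·cos53° + T_B·cos21° = 0 → T_B = 0.644631·T_A.
ΣF_y = 0: T_A·sin53° + T_B·sin21° = 550.
Substitute: T_A·(0.798636 + 0.644631·0.358368) = 550 → T_A = 534.162 ≈ 534.2 N.
Then T_B = 0.644631 × 534.162 = 344.3 N.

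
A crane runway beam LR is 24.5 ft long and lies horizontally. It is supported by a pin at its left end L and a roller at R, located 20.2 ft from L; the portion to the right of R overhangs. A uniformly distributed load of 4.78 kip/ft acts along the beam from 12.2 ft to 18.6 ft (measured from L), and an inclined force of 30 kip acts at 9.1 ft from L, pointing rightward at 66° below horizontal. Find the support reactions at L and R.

Resultant of the distributed load: 4.78 × 6.4 = 30.592 kip at 15.4 ft from L.
ΣM about L: R_y·20.2 − (4.78·6.4)·15.4 − 30·sin66°·9.1 = 0 → R_y = 720.515/20.2 = 35.6691 ≈ 35.67 kip.
ΣF_y = 0: L_y + 35.6691 − 4.78·6.4 − 30·sin66° = 0 → L_y = 22.33 kip.
ΣF_x = 0: L_x + 30·cos66° = 0 → L_x = -12.20 kip.

L_x = -12.20 kip, L_y = 22.33 kip, R_y = 35.67 kip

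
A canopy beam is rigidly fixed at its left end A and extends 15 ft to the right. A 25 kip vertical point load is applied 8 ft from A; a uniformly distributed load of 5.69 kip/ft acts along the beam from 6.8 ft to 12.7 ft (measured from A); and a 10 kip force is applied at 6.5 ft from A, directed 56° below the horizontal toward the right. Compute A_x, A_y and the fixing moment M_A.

Resultant of the distributed load: 5.69 × 5.9 = 33.571 kip at 9.75 ft from A.
ΣF_x = 0: A_x + 10·cos56° = 0 → A_x = -5.592 kip.
ΣF_y = 0: A_y − 25 − 5.69·5.9 − 10·sin56° = 0 → A_y = 66.86 kip.
ΣM about A: M_A − 25·8 − (5.69·5.9)·9.75 − 10·sin56°·6.5 = 0 → M_A = 581.2 kip·ft.

A_x = -5.592 kip, A_y = 66.86 kip, M_A = 581.2 kip·ft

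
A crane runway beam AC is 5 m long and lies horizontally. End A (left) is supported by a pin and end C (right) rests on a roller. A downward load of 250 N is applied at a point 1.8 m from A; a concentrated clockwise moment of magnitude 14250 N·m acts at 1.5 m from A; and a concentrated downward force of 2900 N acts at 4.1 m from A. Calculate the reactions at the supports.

A_x = 0, A_y = -2168 N, C_y = 5318 N

ΣM about A: C_y·5 − 250·1.8 − 14250 − 2900·4.1 = 0 → C_y = 26590/5 = 5318 N.
ΣF_y = 0: A_y + 5318 − 250 − 2900 = 0 → A_y = -2168 N.
ΣF_x = 0: no horizontal applied forces, so A_x = 0.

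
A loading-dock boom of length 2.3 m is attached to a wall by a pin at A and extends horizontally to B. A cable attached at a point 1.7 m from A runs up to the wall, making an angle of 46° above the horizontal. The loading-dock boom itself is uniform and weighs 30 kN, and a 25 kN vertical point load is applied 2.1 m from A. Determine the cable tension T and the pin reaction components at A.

ΣM about A: T·sin46°·1.7 − 30·1.15 − 25·2.1 = 0 → T = 87/(1.7·0.71934) = 71.1436 ≈ 71.14 kN.
ΣF_x = 0: A_x − T·cos46° = 0 → A_x = 71.1436 × 0.694658 = 49.42 kN.
ΣF_y = 0: A_y + T·sin46° − 30 − 25 = 0 → A_y = 55 − 71.1436 × 0.71934 = 3.824 kN.

T = 71.14 kN, A_x = 49.42 kN, A_y = 3.824 kN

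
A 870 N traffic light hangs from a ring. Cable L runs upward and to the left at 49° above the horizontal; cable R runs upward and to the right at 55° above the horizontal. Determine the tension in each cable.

T_L = 514.3 N, T_R = 588.2 N

ΣF_x = 0: −T_L·cos49° + T_R·cos55° = 0 → T_R = 1.1438·T_L.
ΣF_y = 0: T_L·sin49° + T_R·sin55° = 870.
Substitute: T_L·(0.75471 + 1.1438·0.819152) = 870 → T_L = 514.289 ≈ 514.3 N.
Then T_R = 1.1438 × 514.289 = 588.2 N.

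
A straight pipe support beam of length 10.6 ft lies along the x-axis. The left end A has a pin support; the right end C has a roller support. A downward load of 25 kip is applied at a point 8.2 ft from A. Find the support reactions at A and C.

A_x = 0, A_y = 5.660 kip, C_y = 19.34 kip

ΣM about A: C_y·10.6 − 25·8.2 = 0 → C_y = 205/10.6 = 19.3396 ≈ 19.34 kip.
ΣF_y = 0: A_y + 19.3396 − 25 = 0 → A_y = 5.660 kip.
ΣF_x = 0: no horizontal applied forces, so A_x = 0.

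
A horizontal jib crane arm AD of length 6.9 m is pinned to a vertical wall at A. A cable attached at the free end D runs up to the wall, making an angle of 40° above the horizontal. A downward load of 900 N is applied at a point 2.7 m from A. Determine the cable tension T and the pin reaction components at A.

ΣM about A: T·sin40°·6.9 − 900·2.7 = 0 → T = 2430/(6.9·0.642788) = 547.885 ≈ 547.9 N.
ΣF_x = 0: A_x − T·cos40° = 0 → A_x = 547.885 × 0.766044 = 419.7 N.
ΣF_y = 0: A_y + T·sin40° − 900 = 0 → A_y = 900 − 547.885 × 0.642788 = 547.8 N.

T = 547.9 N, A_x = 419.7 N, A_y = 547.8 N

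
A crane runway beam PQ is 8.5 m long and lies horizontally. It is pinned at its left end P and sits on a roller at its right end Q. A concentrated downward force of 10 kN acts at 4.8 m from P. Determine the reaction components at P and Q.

Moments about P: Q_y·8.5 − 10·4.8 = 0 → Q_y = 48/8.5 = 5.64706 ≈ 5.647 kN.
ΣF_y = 0: P_y + 5.64706 − 10 = 0 → P_y = 4.353 kN.
ΣF_x = 0: no horizontal applied forces, so P_x = 0.

P_x = 0, P_y = 4.353 kN, Q_y = 5.647 kN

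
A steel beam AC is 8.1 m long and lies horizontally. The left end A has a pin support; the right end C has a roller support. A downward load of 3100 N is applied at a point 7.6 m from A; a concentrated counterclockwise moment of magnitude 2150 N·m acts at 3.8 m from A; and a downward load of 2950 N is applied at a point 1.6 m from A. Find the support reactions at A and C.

Moments about A: C_y·8.1 − 3100·7.6 + 2150 − 2950·1.6 = 0 → C_y = 26130/8.1 = 3225.93 ≈ 3226 N.
ΣF_y = 0: A_y + 3225.93 − 3100 − 2950 = 0 → A_y = 2824 N.
ΣF_x = 0: no horizontal applied forces, so A_x = 0.

A_x = 0, A_y = 2824 N, C_y = 3226 N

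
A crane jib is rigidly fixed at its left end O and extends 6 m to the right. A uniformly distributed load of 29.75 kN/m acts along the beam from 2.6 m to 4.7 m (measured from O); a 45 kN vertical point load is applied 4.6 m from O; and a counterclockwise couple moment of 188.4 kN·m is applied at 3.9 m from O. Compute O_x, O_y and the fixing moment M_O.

O_x = 0, O_y = 107.5 kN, M_O = 246.6 kN·m

Resultant of the distributed load: 29.75 × 2.1 = 62.475 kN at 3.65 m from O.
ΣF_x = 0: O_x = 0.
ΣF_y = 0: O_y − 29.75·2.1 − 45 = 0 → O_y = 107.5 kN.
ΣM about O: M_O − (29.75·2.1)·3.65 − 45·4.6 + 188.4 = 0 → M_O = 246.6 kN·m.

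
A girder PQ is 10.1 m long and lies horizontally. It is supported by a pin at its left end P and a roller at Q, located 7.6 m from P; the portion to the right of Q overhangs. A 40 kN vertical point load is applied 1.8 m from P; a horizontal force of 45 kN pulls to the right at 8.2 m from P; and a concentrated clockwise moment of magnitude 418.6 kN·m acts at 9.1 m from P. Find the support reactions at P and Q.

ΣM about P: Q_y·7.6 − 40·1.8 − 418.6 = 0 → Q_y = 490.6/7.6 = 64.5526 ≈ 64.55 kN.
ΣF_y = 0: P_y + 64.5526 − 40 = 0 → P_y = -24.55 kN.
ΣF_x = 0: P_x + 45 = 0 → P_x = -45.00 kN.

P_x = -45.00 kN, P_y = -24.55 kN, Q_y = 64.55 kN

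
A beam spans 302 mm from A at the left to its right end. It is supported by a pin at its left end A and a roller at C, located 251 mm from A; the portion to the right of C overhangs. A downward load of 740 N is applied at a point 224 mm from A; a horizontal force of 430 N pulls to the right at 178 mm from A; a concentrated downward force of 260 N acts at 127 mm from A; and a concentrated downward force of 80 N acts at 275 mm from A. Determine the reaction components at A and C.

A_x = -430.0 N, A_y = 200.4 N, C_y = 879.6 N

Moments about A: C_y·251 − 740·224 − 260·127 − 80·275 = 0 → C_y = 220780/251 = 879.602 ≈ 879.6 N.
ΣF_y = 0: A_y + 879.602 − 740 − 260 − 80 = 0 → A_y = 200.4 N.
ΣF_x = 0: A_x + 430 = 0 → A_x = -430.0 N.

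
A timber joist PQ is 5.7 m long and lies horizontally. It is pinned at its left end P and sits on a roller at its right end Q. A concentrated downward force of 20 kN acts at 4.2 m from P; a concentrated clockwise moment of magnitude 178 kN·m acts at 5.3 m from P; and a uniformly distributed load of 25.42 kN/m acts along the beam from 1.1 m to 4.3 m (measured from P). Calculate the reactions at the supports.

P_x = 0, P_y = 16.85 kN, Q_y = 84.50 kN

Resultant of the distributed load: 25.42 × 3.2 = 81.344 kN at 2.7 m from P.
Taking moments about P: Q_y·5.7 − 20·4.2 − 178 − (25.42·3.2)·2.7 = 0 → Q_y = 481.6288/5.7 = 84.4963 ≈ 84.50 kN.
ΣF_y = 0: P_y + 84.4963 − 20 − 25.42·3.2 = 0 → P_y = 16.85 kN.
ΣF_x = 0: no horizontal applied forces, so P_x = 0.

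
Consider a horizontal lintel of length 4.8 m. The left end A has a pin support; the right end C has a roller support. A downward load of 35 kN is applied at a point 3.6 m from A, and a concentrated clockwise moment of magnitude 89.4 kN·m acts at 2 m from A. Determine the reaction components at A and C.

ΣM about A: C_y·4.8 − 35·3.6 − 89.4 = 0 → C_y = 215.4/4.8 = 44.875 ≈ 44.88 kN.
ΣF_y = 0: A_y + 44.875 − 35 = 0 → A_y = -9.875 kN.
ΣF_x = 0: no horizontal applied forces, so A_x = 0.

A_x = 0, A_y = -9.875 kN, C_y = 44.88 kN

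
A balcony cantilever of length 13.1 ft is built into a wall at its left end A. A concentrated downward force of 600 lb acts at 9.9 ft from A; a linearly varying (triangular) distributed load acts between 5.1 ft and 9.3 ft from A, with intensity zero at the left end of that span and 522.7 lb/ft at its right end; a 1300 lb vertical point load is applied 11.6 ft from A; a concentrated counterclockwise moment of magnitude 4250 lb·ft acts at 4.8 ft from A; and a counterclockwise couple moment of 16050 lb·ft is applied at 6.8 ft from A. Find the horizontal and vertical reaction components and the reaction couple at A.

Resultant of the triangular load: ½ × 522.7 × 4.2 = 1097.67 lb, acting at 7.9 ft from A (one-third of the span from the peak).
ΣF_x = 0: A_x = 0.
ΣF_y = 0: A_y − 600 − ½·522.7·4.2 − 1300 = 0 → A_y = 2998 lb.
ΣM about A: M_A − 600·9.9 − (½·522.7·4.2)·7.9 − 1300·11.6 + 4250 + 16050 = 0 → M_A = 9392 lb·ft.

A_x = 0, A_y = 2998 lb, M_A = 9392 lb·ft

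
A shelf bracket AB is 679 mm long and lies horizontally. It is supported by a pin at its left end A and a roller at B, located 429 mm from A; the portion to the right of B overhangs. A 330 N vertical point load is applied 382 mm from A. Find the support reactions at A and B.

A_x = 0, A_y = 36.15 N, B_y = 293.8 N

Moments about A: B_y·429 − 330·382 = 0 → B_y = 126060/429 = 293.846 ≈ 293.8 N.
ΣF_y = 0: A_y + 293.846 − 330 = 0 → A_y = 36.15 N.
ΣF_x = 0: no horizontal applied forces, so A_x = 0.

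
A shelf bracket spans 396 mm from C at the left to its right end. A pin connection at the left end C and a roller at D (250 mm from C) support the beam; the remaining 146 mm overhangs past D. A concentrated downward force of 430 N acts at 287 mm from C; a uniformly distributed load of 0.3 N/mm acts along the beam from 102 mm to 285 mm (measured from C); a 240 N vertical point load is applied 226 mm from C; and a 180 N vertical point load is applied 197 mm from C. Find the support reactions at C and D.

Resultant of the distributed load: 0.3 × 183 = 54.9 N at 193.5 mm from C.
Taking moments about C: D_y·250 − 430·287 − (0.3·183)·193.5 − 240·226 − 180·197 = 0 → D_y = 223733.15/250 = 894.933 ≈ 894.9 N.
ΣF_y = 0: C_y + 894.933 − 430 − 0.3·183 − 240 − 180 = 0 → C_y = 9.967 N.
ΣF_x = 0: no horizontal applied forces, so C_x = 0.

C_x = 0, C_y = 9.967 N, D_y = 894.9 N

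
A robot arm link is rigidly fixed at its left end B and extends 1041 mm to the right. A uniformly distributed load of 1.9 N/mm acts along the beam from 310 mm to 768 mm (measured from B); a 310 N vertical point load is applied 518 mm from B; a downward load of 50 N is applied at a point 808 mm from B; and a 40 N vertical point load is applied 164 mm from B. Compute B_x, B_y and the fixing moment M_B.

Resultant of the distributed load: 1.9 × 458 = 870.2 N at 539 mm from B.
ΣF_x = 0: B_x = 0.
ΣF_y = 0: B_y − 1.9·458 − 310 − 50 − 40 = 0 → B_y = 1270 N.
ΣM about B: M_B − (1.9·458)·539 − 310·518 − 50·808 − 40·164 = 0 → M_B = 676600 N·mm.

B_x = 0, B_y = 1270 N, M_B = 676600 N·mm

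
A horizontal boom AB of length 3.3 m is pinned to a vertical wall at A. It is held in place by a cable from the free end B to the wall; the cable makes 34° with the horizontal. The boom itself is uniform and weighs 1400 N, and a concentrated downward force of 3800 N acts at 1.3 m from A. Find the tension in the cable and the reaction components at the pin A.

ΣM about A: T·sin34°·3.3 − 1400·1.65 − 3800·1.3 = 0 → T = 7250/(3.3·0.559193) = 3928.82 ≈ 3929 N.
ΣF_x = 0: A_x − T·cos34° = 0 → A_x = 3928.82 × 0.829038 = 3257 N.
ΣF_y = 0: A_y + T·sin34° − 1400 − 3800 = 0 → A_y = 5200 − 3928.82 × 0.559193 = 3003 N.

T = 3929 N, A_x = 3257 N, A_y = 3003 N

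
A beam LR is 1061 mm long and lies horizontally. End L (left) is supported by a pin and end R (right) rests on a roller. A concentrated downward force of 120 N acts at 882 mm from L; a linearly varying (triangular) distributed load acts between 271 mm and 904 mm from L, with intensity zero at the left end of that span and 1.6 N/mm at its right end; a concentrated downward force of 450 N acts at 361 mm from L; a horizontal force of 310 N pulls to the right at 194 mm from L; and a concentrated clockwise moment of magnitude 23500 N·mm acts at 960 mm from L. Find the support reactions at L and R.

Resultant of the triangular load: ½ × 1.6 × 633 = 506.4 N, acting at 693 mm from L (one-third of the span from the peak).
Moments about L: R_y·1061 − 120·882 − (½·1.6·633)·693 − 450·361 − 23500 = 0 → R_y = 642725.2/1061 = 605.773 ≈ 605.8 N.
ΣF_y = 0: L_y + 605.773 − 120 − ½·1.6·633 − 450 = 0 → L_y = 470.6 N.
ΣF_x = 0: L_x + 310 = 0 → L_x = -310.0 N.

L_x = -310.0 N, L_y = 470.6 N, R_y = 605.8 N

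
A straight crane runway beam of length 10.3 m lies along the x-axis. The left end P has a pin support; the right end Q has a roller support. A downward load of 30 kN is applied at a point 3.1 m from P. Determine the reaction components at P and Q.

P_x = 0, P_y = 20.97 kN, Q_y = 9.029 kN

ΣM about P: Q_y·10.3 − 30·3.1 = 0 → Q_y = 93/10.3 = 9.02913 ≈ 9.029 kN.
ΣF_y = 0: P_y + 9.02913 − 30 = 0 → P_y = 20.97 kN.
ΣF_x = 0: no horizontal applied forces, so P_x = 0.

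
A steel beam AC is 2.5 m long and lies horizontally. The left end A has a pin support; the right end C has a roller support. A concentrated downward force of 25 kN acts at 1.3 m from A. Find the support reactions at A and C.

Moments about A: C_y·2.5 − 25·1.3 = 0 → C_y = 32.5/2.5 = 13.00 kN.
ΣF_y = 0: A_y + 13 − 25 = 0 → A_y = 12.00 kN.
ΣF_x = 0: no horizontal applied forces, so A_x = 0.

A_x = 0, A_y = 12.00 kN, C_y = 13.00 kN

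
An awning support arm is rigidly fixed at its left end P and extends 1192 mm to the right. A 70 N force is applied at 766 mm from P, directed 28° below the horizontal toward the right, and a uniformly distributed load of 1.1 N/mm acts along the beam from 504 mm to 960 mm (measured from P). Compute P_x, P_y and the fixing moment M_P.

P_x = -61.81 N, P_y = 534.5 N, M_P = 392300 N·mm

Resultant of the distributed load: 1.1 × 456 = 501.6 N at 732 mm from P.
ΣF_x = 0: P_x + 70·cos28° = 0 → P_x = -61.81 N.
ΣF_y = 0: P_y − 70·sin28° − 1.1·456 = 0 → P_y = 534.5 N.
ΣM about P: M_P − 70·sin28°·766 − (1.1·456)·732 = 0 → M_P = 392300 N·mm.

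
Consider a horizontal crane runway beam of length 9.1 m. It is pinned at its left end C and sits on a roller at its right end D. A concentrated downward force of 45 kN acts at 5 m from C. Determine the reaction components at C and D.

C_x = 0, C_y = 20.27 kN, D_y = 24.73 kN

Taking moments about C: D_y·9.1 − 45·5 = 0 → D_y = 225/9.1 = 24.7253 ≈ 24.73 kN.
ΣF_y = 0: C_y + 24.7253 − 45 = 0 → C_y = 20.27 kN.
ΣF_x = 0: no horizontal applied forces, so C_x = 0.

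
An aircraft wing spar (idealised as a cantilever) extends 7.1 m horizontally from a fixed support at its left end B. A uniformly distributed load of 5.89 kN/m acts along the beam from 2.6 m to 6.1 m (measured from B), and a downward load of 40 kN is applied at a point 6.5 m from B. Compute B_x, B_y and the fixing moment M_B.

B_x = 0, B_y = 60.61 kN, M_B = 349.7 kN·m

Resultant of the distributed load: 5.89 × 3.5 = 20.615 kN at 4.35 m from B.
ΣF_x = 0: B_x = 0.
ΣF_y = 0: B_y − 5.89·3.5 − 40 = 0 → B_y = 60.61 kN.
ΣM about B: M_B − (5.89·3.5)·4.35 − 40·6.5 = 0 → M_B = 349.7 kN·m.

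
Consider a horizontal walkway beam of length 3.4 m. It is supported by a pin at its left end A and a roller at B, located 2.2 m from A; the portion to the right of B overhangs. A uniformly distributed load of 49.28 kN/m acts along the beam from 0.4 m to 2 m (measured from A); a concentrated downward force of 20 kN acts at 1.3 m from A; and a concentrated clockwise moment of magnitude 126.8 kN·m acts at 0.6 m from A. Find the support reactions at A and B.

A_x = 0, A_y = -13.61 kN, B_y = 112.5 kN

Resultant of the distributed load: 49.28 × 1.6 = 78.848 kN at 1.2 m from A.
Taking moments about A: B_y·2.2 − (49.28·1.6)·1.2 − 20·1.3 − 126.8 = 0 → B_y = 247.4176/2.2 = 112.463 ≈ 112.5 kN.
ΣF_y = 0: A_y + 112.463 − 49.28·1.6 − 20 = 0 → A_y = -13.61 kN.
ΣF_x = 0: no horizontal applied forces, so A_x = 0.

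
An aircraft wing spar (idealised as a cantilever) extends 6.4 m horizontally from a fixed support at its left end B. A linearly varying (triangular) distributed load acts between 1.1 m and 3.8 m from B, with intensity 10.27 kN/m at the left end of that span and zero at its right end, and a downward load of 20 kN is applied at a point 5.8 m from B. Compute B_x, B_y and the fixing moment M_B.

Resultant of the triangular load: ½ × 10.27 × 2.7 = 13.8645 kN, acting at 2 m from B (one-third of the span from the peak).
ΣF_x = 0: B_x = 0.
ΣF_y = 0: B_y − ½·10.27·2.7 − 20 = 0 → B_y = 33.86 kN.
ΣM about B: M_B − (½·10.27·2.7)·2 − 20·5.8 = 0 → M_B = 143.7 kN·m.

B_x = 0, B_y = 33.86 kN, M_B = 143.7 kN·m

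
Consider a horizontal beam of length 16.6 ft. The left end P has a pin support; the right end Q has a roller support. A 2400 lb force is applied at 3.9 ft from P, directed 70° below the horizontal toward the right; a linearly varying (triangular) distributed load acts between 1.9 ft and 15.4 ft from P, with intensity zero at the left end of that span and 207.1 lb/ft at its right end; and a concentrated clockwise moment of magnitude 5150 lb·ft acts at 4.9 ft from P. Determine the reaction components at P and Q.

P_x = -820.8 lb, P_y = 1895 lb, Q_y = 1758 lb

Resultant of the triangular load: ½ × 207.1 × 13.5 = 1397.925 lb, acting at 10.9 ft from P (one-third of the span from the peak).
Moments about P: Q_y·16.6 − 2400·sin70°·3.9 − (½·207.1·13.5)·10.9 − 5150 = 0 → Q_y = 29182.9/16.6 = 1758.01 ≈ 1758 lb.
ΣF_y = 0: P_y + 1758.01 − 2400·sin70° − ½·207.1·13.5 = 0 → P_y = 1895 lb.
ΣF_x = 0: P_x + 2400·cos70° = 0 → P_x = -820.8 lb.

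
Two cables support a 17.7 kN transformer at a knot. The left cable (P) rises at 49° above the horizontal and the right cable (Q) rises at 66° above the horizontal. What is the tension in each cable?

ΣF_x = 0: −T_P·cos49° + T_Q·cos66° = 0 → T_Q = 1.61298·T_P.
ΣF_y = 0: T_P·sin49° + T_Q·sin66° = 17.7.
Substitute: T_P·(0.75471 + 1.61298·0.913545) = 17.7 → T_P = 7.94349 ≈ 7.943 kN.
Then T_Q = 1.61298 × 7.94349 = 12.81 kN.

T_P = 7.943 kN, T_Q = 12.81 kN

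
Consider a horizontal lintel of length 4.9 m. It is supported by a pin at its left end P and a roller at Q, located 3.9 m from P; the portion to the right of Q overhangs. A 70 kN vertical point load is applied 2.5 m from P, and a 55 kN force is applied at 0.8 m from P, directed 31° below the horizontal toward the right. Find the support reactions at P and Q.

Taking moments about P: Q_y·3.9 − 70·2.5 − 55·sin31°·0.8 = 0 → Q_y = 197.662/3.9 = 50.6826 ≈ 50.68 kN.
ΣF_y = 0: P_y + 50.6826 − 70 − 55·sin31° = 0 → P_y = 47.64 kN.
ΣF_x = 0: P_x + 55·cos31° = 0 → P_x = -47.14 kN.

P_x = -47.14 kN, P_y = 47.64 kN, Q_y = 50.68 kN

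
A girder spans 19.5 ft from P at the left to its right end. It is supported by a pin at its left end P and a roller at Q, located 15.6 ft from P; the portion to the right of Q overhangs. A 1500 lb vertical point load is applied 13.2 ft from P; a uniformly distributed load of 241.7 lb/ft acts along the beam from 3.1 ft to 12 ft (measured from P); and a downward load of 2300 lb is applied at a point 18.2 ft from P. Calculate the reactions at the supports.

P_x = 0, P_y = 957.5 lb, Q_y = 4994 lb

Resultant of the distributed load: 241.7 × 8.9 = 2151.13 lb at 7.55 ft from P.
Taking moments about P: Q_y·15.6 − 1500·13.2 − (241.7·8.9)·7.55 − 2300·18.2 = 0 → Q_y = 77901.0315/15.6 = 4993.66 ≈ 4994 lb.
ΣF_y = 0: P_y + 4993.66 − 1500 − 241.7·8.9 − 2300 = 0 → P_y = 957.5 lb.
ΣF_x = 0: no horizontal applied forces, so P_x = 0.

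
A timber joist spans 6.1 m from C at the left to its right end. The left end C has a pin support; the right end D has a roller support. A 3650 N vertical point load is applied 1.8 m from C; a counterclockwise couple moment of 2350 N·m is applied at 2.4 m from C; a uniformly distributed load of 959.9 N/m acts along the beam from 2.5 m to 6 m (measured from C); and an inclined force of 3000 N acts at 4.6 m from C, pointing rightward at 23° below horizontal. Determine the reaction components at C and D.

Resultant of the distributed load: 959.9 × 3.5 = 3359.65 N at 4.25 m from C.
Taking moments about C: D_y·6.1 − 3650·1.8 + 2350 − (959.9·3.5)·4.25 − 3000·sin23°·4.6 = 0 → D_y = 23890.6/6.1 = 3916.49 ≈ 3916 N.
ΣF_y = 0: C_y + 3916.49 − 3650 − 959.9·3.5 − 3000·sin23° = 0 → C_y = 4265 N.
ΣF_x = 0: C_x + 3000·cos23° = 0 → C_x = -2762 N.

C_x = -2762 N, C_y = 4265 N, D_y = 3916 N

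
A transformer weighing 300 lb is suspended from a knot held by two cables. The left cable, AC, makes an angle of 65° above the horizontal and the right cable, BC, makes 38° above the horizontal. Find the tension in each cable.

ΣF_x = 0: −T_AC·cos65° + T_BC·cos38° = 0 → T_BC = 0.53631·T_AC.
ΣF_y = 0: T_AC·sin65° + T_BC·sin38° = 300.
Substitute: T_AC·(0.906308 + 0.53631·0.615661) = 300 → T_AC = 242.622 ≈ 242.6 lb.
Then T_BC = 0.53631 × 242.622 = 130.1 lb.

T_AC = 242.6 lb, T_BC = 130.1 lb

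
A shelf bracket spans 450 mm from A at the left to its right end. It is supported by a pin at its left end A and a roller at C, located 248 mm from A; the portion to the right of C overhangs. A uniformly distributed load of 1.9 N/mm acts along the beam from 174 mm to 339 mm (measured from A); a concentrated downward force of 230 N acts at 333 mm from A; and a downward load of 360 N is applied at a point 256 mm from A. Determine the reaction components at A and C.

Resultant of the distributed load: 1.9 × 165 = 313.5 N at 256.5 mm from A.
Moments about A: C_y·248 − (1.9·165)·256.5 − 230·333 − 360·256 = 0 → C_y = 249162.75/248 = 1004.69 ≈ 1005 N.
ΣF_y = 0: A_y + 1004.69 − 1.9·165 − 230 − 360 = 0 → A_y = -101.2 N.
ΣF_x = 0: no horizontal applied forces, so A_x = 0.

A_x = 0, A_y = -101.2 N, C_y = 1005 N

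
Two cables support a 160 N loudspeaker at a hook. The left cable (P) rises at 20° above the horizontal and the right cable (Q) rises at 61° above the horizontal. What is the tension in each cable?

T_P = 78.54 N, T_Q = 152.2 N

ΣF_x = 0: −T_P·cos20° + T_Q·cos61° = 0 → T_Q = 1.93827·T_P.
ΣF_y = 0: T_P·sin20° + T_Q·sin61° = 160.
Substitute: T_P·(0.34202 + 1.93827·0.87462) = 160 → T_P = 78.5365 ≈ 78.54 N.
Then T_Q = 1.93827 × 78.5365 = 152.2 N.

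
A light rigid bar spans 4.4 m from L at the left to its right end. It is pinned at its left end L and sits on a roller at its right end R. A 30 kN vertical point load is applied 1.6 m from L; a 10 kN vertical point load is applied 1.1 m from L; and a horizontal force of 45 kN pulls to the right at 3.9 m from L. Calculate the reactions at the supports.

Taking moments about L: R_y·4.4 − 30·1.6 − 10·1.1 = 0 → R_y = 59/4.4 = 13.4091 ≈ 13.41 kN.
ΣF_y = 0: L_y + 13.4091 − 30 − 10 = 0 → L_y = 26.59 kN.
ΣF_x = 0: L_x + 45 = 0 → L_x = -45.00 kN.

L_x = -45.00 kN, L_y = 26.59 kN, R_y = 13.41 kN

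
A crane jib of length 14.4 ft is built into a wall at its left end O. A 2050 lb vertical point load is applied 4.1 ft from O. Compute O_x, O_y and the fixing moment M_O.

ΣF_x = 0: O_x = 0.
ΣF_y = 0: O_y − 2050 = 0 → O_y = 2050 lb.
ΣM about O: M_O − 2050·4.1 = 0 → M_O = 8405 lb·ft.

O_x = 0, O_y = 2050 lb, M_O = 8405 lb·ft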